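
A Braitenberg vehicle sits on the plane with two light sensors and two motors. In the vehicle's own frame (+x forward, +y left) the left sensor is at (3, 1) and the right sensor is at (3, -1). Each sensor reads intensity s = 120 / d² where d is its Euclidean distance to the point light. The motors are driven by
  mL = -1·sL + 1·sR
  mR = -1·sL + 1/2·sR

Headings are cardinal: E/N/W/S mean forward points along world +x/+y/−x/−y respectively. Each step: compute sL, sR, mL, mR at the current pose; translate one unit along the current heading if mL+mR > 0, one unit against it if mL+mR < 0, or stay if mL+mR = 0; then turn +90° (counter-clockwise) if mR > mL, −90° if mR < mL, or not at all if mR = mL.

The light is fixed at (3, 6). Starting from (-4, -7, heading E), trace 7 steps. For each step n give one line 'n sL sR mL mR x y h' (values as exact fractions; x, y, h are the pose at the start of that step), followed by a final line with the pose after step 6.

0 3/4 30/53 -39/212 -99/212 -4 -7 E
1 24/61 120/337 -768/20557 -4428/20557 -5 -7 S
2 12/29 60/121 288/3509 -582/3509 -5 -6 W
3 24/29 40/39 224/1131 -356/1131 -4 -6 N
4 3/4 30/53 -39/212 -99/212 -4 -7 E
5 24/61 120/337 -768/20557 -4428/20557 -5 -7 S
6 12/29 60/121 288/3509 -582/3509 -5 -6 W
final -4 -6 N

n=0: pose=(-4,-7,E); sL=3/4, sR=30/53; mL=-39/212, mR=-99/212; mL+mR=-69/106 → advance -1; mR−mL=-15/53 → turn -1·90°
n=1: pose=(-5,-7,S); sL=24/61, sR=120/337; mL=-768/20557, mR=-4428/20557; mL+mR=-5196/20557 → advance -1; mR−mL=-60/337 → turn -1·90°
n=2: pose=(-5,-6,W); sL=12/29, sR=60/121; mL=288/3509, mR=-582/3509; mL+mR=-294/3509 → advance -1; mR−mL=-30/121 → turn -1·90°
n=3: pose=(-4,-6,N); sL=24/29, sR=40/39; mL=224/1131, mR=-356/1131; mL+mR=-44/377 → advance -1; mR−mL=-20/39 → turn -1·90°
n=4: pose=(-4,-7,E); sL=3/4, sR=30/53; mL=-39/212, mR=-99/212; mL+mR=-69/106 → advance -1; mR−mL=-15/53 → turn -1·90°
n=5: pose=(-5,-7,S); sL=24/61, sR=120/337; mL=-768/20557, mR=-4428/20557; mL+mR=-5196/20557 → advance -1; mR−mL=-60/337 → turn -1·90°
n=6: pose=(-5,-6,W); sL=12/29, sR=60/121; mL=288/3509, mR=-582/3509; mL+mR=-294/3509 → advance -1; mR−mL=-30/121 → turn -1·90°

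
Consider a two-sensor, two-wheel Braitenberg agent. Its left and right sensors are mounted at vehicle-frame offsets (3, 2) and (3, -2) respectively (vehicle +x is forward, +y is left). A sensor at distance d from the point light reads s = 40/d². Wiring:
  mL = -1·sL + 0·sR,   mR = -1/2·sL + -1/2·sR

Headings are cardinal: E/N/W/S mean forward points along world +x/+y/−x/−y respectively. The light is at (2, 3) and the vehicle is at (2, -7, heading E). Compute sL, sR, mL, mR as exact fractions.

left sensor world pos  = (5, -5); dL² = 73
right sensor world pos = (5, -9); dR² = 153
sL = 40/73 = 40/73
sR = 40/153 = 40/153
mL = -1·sL + 0·sR = -40/73
mR = -1/2·sL + -1/2·sR = -4520/11169

40/73 40/153 -40/73 -4520/11169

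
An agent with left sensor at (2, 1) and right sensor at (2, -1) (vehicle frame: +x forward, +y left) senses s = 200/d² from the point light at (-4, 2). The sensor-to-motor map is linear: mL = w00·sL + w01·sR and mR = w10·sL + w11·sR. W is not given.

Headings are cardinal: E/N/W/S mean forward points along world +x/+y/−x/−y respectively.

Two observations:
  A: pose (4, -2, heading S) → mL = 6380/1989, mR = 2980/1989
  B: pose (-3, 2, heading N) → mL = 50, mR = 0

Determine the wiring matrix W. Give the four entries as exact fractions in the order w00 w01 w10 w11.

obs A: pose=(4,-2,S) → sL=200/117, sR=40/17, mL=6380/1989, mR=2980/1989
obs B: pose=(-3,2,N) → sL=50, sR=25, mL=50, mR=0
sensor matrix S = [[200/117, 40/17], [50, 25]]; det S = -149000/1989
solve [mL_A; mL_B] = S·[w00; w01] and [mR_A; mR_B] = S·[w10; w11]:
  w00 = 1/2, w01 = 1, w10 = -1/2, w11 = 1

1/2 1 -1/2 1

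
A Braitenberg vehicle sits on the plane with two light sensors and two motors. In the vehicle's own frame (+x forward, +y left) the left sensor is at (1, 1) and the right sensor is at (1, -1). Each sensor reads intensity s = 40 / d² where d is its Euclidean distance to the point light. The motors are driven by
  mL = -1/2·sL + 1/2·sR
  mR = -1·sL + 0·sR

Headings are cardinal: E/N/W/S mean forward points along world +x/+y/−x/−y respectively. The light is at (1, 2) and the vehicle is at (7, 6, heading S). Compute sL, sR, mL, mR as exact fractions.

20/29 20/17 120/493 -20/29

left sensor world pos  = (8, 5); dL² = 58
right sensor world pos = (6, 5); dR² = 34
sL = 40/58 = 20/29
sR = 40/34 = 20/17
mL = -1/2·sL + 1/2·sR = 120/493
mR = -1·sL + 0·sR = -20/29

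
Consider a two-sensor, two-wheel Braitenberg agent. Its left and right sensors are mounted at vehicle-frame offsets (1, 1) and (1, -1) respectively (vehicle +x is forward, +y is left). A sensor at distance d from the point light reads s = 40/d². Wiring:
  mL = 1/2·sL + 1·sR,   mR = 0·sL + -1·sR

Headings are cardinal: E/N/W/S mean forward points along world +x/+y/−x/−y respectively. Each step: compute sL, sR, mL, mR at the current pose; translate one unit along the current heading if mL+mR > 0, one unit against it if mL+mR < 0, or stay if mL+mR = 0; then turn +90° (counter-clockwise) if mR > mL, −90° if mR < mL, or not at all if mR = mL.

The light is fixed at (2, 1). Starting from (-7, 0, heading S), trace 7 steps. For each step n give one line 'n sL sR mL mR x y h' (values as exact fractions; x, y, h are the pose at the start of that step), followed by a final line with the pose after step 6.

n=0: pose=(-7,0,S); sL=10/17, sR=5/13; mL=150/221, mR=-5/13; mL+mR=5/17 → advance +1; mR−mL=-235/221 → turn -1·90°
n=1: pose=(-7,-1,W); sL=40/109, sR=40/101; mL=6380/11009, mR=-40/101; mL+mR=20/109 → advance +1; mR−mL=-10740/11009 → turn -1·90°
n=2: pose=(-8,-1,N); sL=20/61, sR=20/41; mL=1630/2501, mR=-20/41; mL+mR=10/61 → advance +1; mR−mL=-2850/2501 → turn -1·90°
n=3: pose=(-8,0,E); sL=40/81, sR=8/17; mL=988/1377, mR=-8/17; mL+mR=20/81 → advance +1; mR−mL=-1636/1377 → turn -1·90°
n=4: pose=(-7,0,S); sL=10/17, sR=5/13; mL=150/221, mR=-5/13; mL+mR=5/17 → advance +1; mR−mL=-235/221 → turn -1·90°
n=5: pose=(-7,-1,W); sL=40/109, sR=40/101; mL=6380/11009, mR=-40/101; mL+mR=20/109 → advance +1; mR−mL=-10740/11009 → turn -1·90°
n=6: pose=(-8,-1,N); sL=20/61, sR=20/41; mL=1630/2501, mR=-20/41; mL+mR=10/61 → advance +1; mR−mL=-2850/2501 → turn -1·90°

0 10/17 5/13 150/221 -5/13 -7 0 S
1 40/109 40/101 6380/11009 -40/101 -7 -1 W
2 20/61 20/41 1630/2501 -20/41 -8 -1 N
3 40/81 8/17 988/1377 -8/17 -8 0 E
4 10/17 5/13 150/221 -5/13 -7 0 S
5 40/109 40/101 6380/11009 -40/101 -7 -1 W
6 20/61 20/41 1630/2501 -20/41 -8 -1 N
final -8 0 E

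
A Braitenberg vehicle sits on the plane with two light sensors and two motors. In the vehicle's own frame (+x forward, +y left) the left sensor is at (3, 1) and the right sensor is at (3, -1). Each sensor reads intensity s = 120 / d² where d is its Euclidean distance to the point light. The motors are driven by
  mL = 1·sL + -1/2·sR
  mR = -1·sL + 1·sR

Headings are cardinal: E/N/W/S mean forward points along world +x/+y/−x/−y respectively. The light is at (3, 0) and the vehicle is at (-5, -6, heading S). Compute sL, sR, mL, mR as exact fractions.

left sensor world pos  = (-4, -9); dL² = 130
right sensor world pos = (-6, -9); dR² = 162
sL = 120/130 = 12/13
sR = 120/162 = 20/27
mL = 1·sL + -1/2·sR = 194/351
mR = -1·sL + 1·sR = -64/351

12/13 20/27 194/351 -64/351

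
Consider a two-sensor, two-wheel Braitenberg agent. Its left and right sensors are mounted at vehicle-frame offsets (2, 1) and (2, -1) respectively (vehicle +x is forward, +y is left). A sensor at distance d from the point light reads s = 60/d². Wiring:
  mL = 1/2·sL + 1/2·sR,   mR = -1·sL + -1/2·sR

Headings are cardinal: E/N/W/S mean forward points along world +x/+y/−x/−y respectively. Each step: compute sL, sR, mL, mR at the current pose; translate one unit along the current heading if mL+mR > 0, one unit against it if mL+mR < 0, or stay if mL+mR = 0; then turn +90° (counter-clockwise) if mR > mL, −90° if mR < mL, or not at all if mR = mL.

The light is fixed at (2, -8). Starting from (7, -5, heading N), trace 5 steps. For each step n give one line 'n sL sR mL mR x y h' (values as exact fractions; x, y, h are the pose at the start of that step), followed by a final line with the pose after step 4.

0 60/41 60/61 3060/2501 -4890/2501 7 -5 N
1 30/29 6/5 162/145 -237/145 7 -6 E
2 12/5 20/3 68/15 -86/15 6 -6 S
3 15/2 3 21/4 -9 6 -5 W
4 60/41 60/61 3060/2501 -4890/2501 7 -5 N
final 7 -6 E

n=0: pose=(7,-5,N); sL=60/41, sR=60/61; mL=3060/2501, mR=-4890/2501; mL+mR=-30/41 → advance -1; mR−mL=-7950/2501 → turn -1·90°
n=1: pose=(7,-6,E); sL=30/29, sR=6/5; mL=162/145, mR=-237/145; mL+mR=-15/29 → advance -1; mR−mL=-399/145 → turn -1·90°
n=2: pose=(6,-6,S); sL=12/5, sR=20/3; mL=68/15, mR=-86/15; mL+mR=-6/5 → advance -1; mR−mL=-154/15 → turn -1·90°
n=3: pose=(6,-5,W); sL=15/2, sR=3; mL=21/4, mR=-9; mL+mR=-15/4 → advance -1; mR−mL=-57/4 → turn -1·90°
n=4: pose=(7,-5,N); sL=60/41, sR=60/61; mL=3060/2501, mR=-4890/2501; mL+mR=-30/41 → advance -1; mR−mL=-7950/2501 → turn -1·90°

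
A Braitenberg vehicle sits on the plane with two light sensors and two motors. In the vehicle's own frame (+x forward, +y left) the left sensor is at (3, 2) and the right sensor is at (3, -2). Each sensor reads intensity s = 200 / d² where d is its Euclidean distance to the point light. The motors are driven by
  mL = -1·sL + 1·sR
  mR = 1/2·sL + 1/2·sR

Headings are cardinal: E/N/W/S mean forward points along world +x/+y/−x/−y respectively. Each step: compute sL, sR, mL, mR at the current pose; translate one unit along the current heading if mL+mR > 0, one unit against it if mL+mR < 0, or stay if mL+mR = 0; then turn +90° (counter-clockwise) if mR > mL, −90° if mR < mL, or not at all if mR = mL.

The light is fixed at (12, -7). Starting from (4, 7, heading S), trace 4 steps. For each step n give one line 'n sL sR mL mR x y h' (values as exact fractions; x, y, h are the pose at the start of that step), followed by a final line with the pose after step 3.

n=0: pose=(4,7,S); sL=200/157, sR=200/221; mL=-12800/34697, mR=37800/34697; mL+mR=25000/34697 → advance +1; mR−mL=50600/34697 → turn +1·90°
n=1: pose=(4,6,E); sL=4/5, sR=100/73; mL=208/365, mR=396/365; mL+mR=604/365 → advance +1; mR−mL=188/365 → turn +1·90°
n=2: pose=(5,6,N); sL=200/337, sR=200/281; mL=11200/94697, mR=61800/94697; mL+mR=73000/94697 → advance +1; mR−mL=50600/94697 → turn +1·90°
n=3: pose=(5,7,W); sL=50/61, sR=50/89; mL=-1400/5429, mR=3750/5429; mL+mR=2350/5429 → advance +1; mR−mL=5150/5429 → turn +1·90°

0 200/157 200/221 -12800/34697 37800/34697 4 7 S
1 4/5 100/73 208/365 396/365 4 6 E
2 200/337 200/281 11200/94697 61800/94697 5 6 N
3 50/61 50/89 -1400/5429 3750/5429 5 7 W
final 4 7 S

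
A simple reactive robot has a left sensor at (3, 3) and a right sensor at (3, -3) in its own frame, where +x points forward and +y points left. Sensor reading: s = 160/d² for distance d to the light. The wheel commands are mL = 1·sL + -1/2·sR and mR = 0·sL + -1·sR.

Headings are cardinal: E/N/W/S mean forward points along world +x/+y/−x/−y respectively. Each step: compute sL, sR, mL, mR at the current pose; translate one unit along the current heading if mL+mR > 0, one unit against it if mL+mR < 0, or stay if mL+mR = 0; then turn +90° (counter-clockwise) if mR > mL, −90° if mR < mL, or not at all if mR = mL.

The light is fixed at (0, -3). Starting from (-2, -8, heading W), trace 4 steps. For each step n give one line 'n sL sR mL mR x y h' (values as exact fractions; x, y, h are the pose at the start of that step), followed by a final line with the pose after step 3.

n=0: pose=(-2,-8,W); sL=160/89, sR=160/29; mL=-2480/2581, mR=-160/29; mL+mR=-16720/2581 → advance -1; mR−mL=-11760/2581 → turn -1·90°
n=1: pose=(-1,-8,N); sL=8, sR=20; mL=-2, mR=-20; mL+mR=-22 → advance -1; mR−mL=-18 → turn -1·90°
n=2: pose=(-1,-9,E); sL=160/13, sR=32/17; mL=2512/221, mR=-32/17; mL+mR=2096/221 → advance +1; mR−mL=-2928/221 → turn -1·90°
n=3: pose=(0,-9,S); sL=16/9, sR=16/9; mL=8/9, mR=-16/9; mL+mR=-8/9 → advance -1; mR−mL=-8/3 → turn -1·90°

0 160/89 160/29 -2480/2581 -160/29 -2 -8 W
1 8 20 -2 -20 -1 -8 N
2 160/13 32/17 2512/221 -32/17 -1 -9 E
3 16/9 16/9 8/9 -16/9 0 -9 S
final 0 -8 W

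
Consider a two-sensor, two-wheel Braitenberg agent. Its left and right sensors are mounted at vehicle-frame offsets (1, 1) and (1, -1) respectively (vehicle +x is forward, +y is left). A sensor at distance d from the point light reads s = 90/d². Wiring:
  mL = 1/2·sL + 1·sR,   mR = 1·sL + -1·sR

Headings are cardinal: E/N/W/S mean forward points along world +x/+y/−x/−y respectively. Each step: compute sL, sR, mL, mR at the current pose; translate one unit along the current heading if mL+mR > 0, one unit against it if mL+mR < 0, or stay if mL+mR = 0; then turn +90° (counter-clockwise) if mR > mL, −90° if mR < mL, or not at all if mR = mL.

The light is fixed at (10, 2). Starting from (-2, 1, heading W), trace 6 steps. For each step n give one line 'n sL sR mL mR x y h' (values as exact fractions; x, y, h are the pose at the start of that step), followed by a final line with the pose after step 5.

n=0: pose=(-2,1,W); sL=90/173, sR=90/169; mL=23175/29237, mR=-360/29237; mL+mR=135/173 → advance +1; mR−mL=-23535/29237 → turn -1·90°
n=1: pose=(-3,1,N); sL=45/98, sR=5/8; mL=335/392, mR=-65/392; mL+mR=135/196 → advance +1; mR−mL=-50/49 → turn -1·90°
n=2: pose=(-3,2,E); sL=18/29, sR=18/29; mL=27/29, mR=0; mL+mR=27/29 → advance +1; mR−mL=-27/29 → turn -1·90°
n=3: pose=(-2,2,S); sL=45/61, sR=9/17; mL=1863/2074, mR=216/1037; mL+mR=135/122 → advance +1; mR−mL=-1431/2074 → turn -1·90°
n=4: pose=(-2,1,W); sL=90/173, sR=90/169; mL=23175/29237, mR=-360/29237; mL+mR=135/173 → advance +1; mR−mL=-23535/29237 → turn -1·90°
n=5: pose=(-3,1,N); sL=45/98, sR=5/8; mL=335/392, mR=-65/392; mL+mR=135/196 → advance +1; mR−mL=-50/49 → turn -1·90°

0 90/173 90/169 23175/29237 -360/29237 -2 1 W
1 45/98 5/8 335/392 -65/392 -3 1 N
2 18/29 18/29 27/29 0 -3 2 E
3 45/61 9/17 1863/2074 216/1037 -2 2 S
4 90/173 90/169 23175/29237 -360/29237 -2 1 W
5 45/98 5/8 335/392 -65/392 -3 1 N
final -3 2 E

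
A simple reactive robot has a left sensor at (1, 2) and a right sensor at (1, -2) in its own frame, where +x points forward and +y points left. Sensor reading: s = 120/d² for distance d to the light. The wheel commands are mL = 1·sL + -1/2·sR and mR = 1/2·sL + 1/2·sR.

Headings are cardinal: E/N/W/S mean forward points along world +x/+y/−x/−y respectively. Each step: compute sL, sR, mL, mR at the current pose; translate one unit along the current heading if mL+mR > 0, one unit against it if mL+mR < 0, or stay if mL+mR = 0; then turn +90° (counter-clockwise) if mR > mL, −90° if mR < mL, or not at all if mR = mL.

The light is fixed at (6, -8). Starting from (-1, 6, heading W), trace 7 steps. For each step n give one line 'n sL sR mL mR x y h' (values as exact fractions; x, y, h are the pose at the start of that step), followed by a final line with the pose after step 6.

n=0: pose=(-1,6,W); sL=15/26, sR=3/8; mL=81/208, mR=99/208; mL+mR=45/52 → advance +1; mR−mL=9/104 → turn +1·90°
n=1: pose=(-2,6,S); sL=24/41, sR=120/269; mL=3996/11029, mR=5688/11029; mL+mR=36/41 → advance +1; mR−mL=1692/11029 → turn +1·90°
n=2: pose=(-2,5,E); sL=60/137, sR=12/17; mL=198/2329, mR=1332/2329; mL+mR=90/137 → advance +1; mR−mL=1134/2329 → turn +1·90°
n=3: pose=(-1,5,N); sL=120/277, sR=120/221; mL=9900/61217, mR=29880/61217; mL+mR=180/277 → advance +1; mR−mL=19980/61217 → turn +1·90°
n=4: pose=(-1,6,W); sL=15/26, sR=3/8; mL=81/208, mR=99/208; mL+mR=45/52 → advance +1; mR−mL=9/104 → turn +1·90°
n=5: pose=(-2,6,S); sL=24/41, sR=120/269; mL=3996/11029, mR=5688/11029; mL+mR=36/41 → advance +1; mR−mL=1692/11029 → turn +1·90°
n=6: pose=(-2,5,E); sL=60/137, sR=12/17; mL=198/2329, mR=1332/2329; mL+mR=90/137 → advance +1; mR−mL=1134/2329 → turn +1·90°

0 15/26 3/8 81/208 99/208 -1 6 W
1 24/41 120/269 3996/11029 5688/11029 -2 6 S
2 60/137 12/17 198/2329 1332/2329 -2 5 E
3 120/277 120/221 9900/61217 29880/61217 -1 5 N
4 15/26 3/8 81/208 99/208 -1 6 W
5 24/41 120/269 3996/11029 5688/11029 -2 6 S
6 60/137 12/17 198/2329 1332/2329 -2 5 E
final -1 5 N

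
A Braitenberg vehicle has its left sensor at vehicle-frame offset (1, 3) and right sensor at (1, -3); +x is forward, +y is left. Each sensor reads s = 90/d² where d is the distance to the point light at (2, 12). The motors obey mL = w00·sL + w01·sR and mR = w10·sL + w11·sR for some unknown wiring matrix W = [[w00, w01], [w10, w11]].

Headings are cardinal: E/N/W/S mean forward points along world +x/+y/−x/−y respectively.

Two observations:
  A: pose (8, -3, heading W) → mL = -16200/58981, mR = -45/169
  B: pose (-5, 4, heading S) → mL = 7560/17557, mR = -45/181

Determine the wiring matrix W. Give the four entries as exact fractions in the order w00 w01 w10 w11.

1 -1 0 -1/2

obs A: pose=(8,-3,W) → sL=90/349, sR=90/169, mL=-16200/58981, mR=-45/169
obs B: pose=(-5,4,S) → sL=90/97, sR=90/181, mL=7560/17557, mR=-45/181
sensor matrix S = [[90/349, 90/169], [90/97, 90/181]]; det S = -378885600/1035529417
solve [mL_A; mL_B] = S·[w00; w01] and [mR_A; mR_B] = S·[w10; w11]:
  w00 = 1, w01 = -1, w10 = 0, w11 = -1/2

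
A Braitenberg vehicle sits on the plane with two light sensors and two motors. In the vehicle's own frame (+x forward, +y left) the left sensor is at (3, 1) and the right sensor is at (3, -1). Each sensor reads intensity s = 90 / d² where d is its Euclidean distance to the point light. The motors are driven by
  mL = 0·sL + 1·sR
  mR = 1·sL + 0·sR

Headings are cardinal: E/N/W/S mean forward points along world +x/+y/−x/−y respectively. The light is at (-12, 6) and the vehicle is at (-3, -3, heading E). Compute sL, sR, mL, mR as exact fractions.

left sensor world pos  = (0, -2); dL² = 208
right sensor world pos = (0, -4); dR² = 244
sL = 90/208 = 45/104
sR = 90/244 = 45/122
mL = 0·sL + 1·sR = 45/122
mR = 1·sL + 0·sR = 45/104

45/104 45/122 45/122 45/104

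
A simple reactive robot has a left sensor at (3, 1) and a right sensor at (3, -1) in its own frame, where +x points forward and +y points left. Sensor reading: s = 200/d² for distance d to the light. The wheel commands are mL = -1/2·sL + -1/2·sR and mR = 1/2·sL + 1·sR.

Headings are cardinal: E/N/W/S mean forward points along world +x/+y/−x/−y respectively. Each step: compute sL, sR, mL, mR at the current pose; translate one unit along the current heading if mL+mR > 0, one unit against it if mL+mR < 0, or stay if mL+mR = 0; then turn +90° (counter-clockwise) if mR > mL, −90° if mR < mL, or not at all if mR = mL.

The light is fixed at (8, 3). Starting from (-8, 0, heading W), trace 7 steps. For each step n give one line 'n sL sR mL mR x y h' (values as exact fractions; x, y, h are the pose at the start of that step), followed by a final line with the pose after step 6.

n=0: pose=(-8,0,W); sL=200/377, sR=40/73; mL=-14840/27521, mR=22380/27521; mL+mR=20/73 → advance +1; mR−mL=37220/27521 → turn +1·90°
n=1: pose=(-9,0,S); sL=50/73, sR=5/9; mL=-815/1314, mR=590/657; mL+mR=5/18 → advance +1; mR−mL=665/438 → turn +1·90°
n=2: pose=(-9,-1,E); sL=40/41, sR=200/221; mL=-8520/9061, mR=12620/9061; mL+mR=100/221 → advance +1; mR−mL=21140/9061 → turn +1·90°
n=3: pose=(-8,-1,N); sL=20/29, sR=100/113; mL=-2580/3277, mR=4030/3277; mL+mR=50/113 → advance +1; mR−mL=6610/3277 → turn +1·90°
n=4: pose=(-8,0,W); sL=200/377, sR=40/73; mL=-14840/27521, mR=22380/27521; mL+mR=20/73 → advance +1; mR−mL=37220/27521 → turn +1·90°
n=5: pose=(-9,0,S); sL=50/73, sR=5/9; mL=-815/1314, mR=590/657; mL+mR=5/18 → advance +1; mR−mL=665/438 → turn +1·90°
n=6: pose=(-9,-1,E); sL=40/41, sR=200/221; mL=-8520/9061, mR=12620/9061; mL+mR=100/221 → advance +1; mR−mL=21140/9061 → turn +1·90°

0 200/377 40/73 -14840/27521 22380/27521 -8 0 W
1 50/73 5/9 -815/1314 590/657 -9 0 S
2 40/41 200/221 -8520/9061 12620/9061 -9 -1 E
3 20/29 100/113 -2580/3277 4030/3277 -8 -1 N
4 200/377 40/73 -14840/27521 22380/27521 -8 0 W
5 50/73 5/9 -815/1314 590/657 -9 0 S
6 40/41 200/221 -8520/9061 12620/9061 -9 -1 E
final -8 -1 N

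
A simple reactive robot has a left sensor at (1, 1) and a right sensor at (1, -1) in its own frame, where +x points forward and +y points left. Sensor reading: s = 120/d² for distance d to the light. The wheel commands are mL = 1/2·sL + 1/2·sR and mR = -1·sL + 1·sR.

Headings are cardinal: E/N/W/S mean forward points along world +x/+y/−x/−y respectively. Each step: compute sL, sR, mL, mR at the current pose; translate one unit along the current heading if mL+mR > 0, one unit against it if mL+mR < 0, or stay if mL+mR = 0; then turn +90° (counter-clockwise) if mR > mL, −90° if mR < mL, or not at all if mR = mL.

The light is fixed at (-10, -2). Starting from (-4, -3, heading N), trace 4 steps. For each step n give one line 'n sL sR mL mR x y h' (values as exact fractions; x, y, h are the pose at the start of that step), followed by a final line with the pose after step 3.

n=0: pose=(-4,-3,N); sL=24/5, sR=120/49; mL=888/245, mR=-576/245; mL+mR=312/245 → advance +1; mR−mL=-1464/245 → turn -1·90°
n=1: pose=(-4,-2,E); sL=12/5, sR=12/5; mL=12/5, mR=0; mL+mR=12/5 → advance +1; mR−mL=-12/5 → turn -1·90°
n=2: pose=(-3,-2,S); sL=24/13, sR=120/37; mL=1224/481, mR=672/481; mL+mR=1896/481 → advance +1; mR−mL=-552/481 → turn -1·90°
n=3: pose=(-3,-3,W); sL=3, sR=10/3; mL=19/6, mR=1/3; mL+mR=7/2 → advance +1; mR−mL=-17/6 → turn -1·90°

0 24/5 120/49 888/245 -576/245 -4 -3 N
1 12/5 12/5 12/5 0 -4 -2 E
2 24/13 120/37 1224/481 672/481 -3 -2 S
3 3 10/3 19/6 1/3 -3 -3 W
final -4 -3 N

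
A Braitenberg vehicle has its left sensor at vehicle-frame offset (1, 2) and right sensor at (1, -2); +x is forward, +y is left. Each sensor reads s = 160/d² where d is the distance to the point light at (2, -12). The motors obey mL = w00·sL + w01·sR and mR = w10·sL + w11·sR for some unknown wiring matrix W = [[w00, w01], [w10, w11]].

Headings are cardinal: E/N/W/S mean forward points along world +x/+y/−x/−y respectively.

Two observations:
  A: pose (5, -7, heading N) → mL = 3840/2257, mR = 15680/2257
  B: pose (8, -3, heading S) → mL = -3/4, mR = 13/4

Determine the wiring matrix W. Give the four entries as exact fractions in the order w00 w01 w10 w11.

1 -1 1 1

obs A: pose=(5,-7,N) → sL=160/37, sR=160/61, mL=3840/2257, mR=15680/2257
obs B: pose=(8,-3,S) → sL=5/4, sR=2, mL=-3/4, mR=13/4
sensor matrix S = [[160/37, 160/61], [5/4, 2]]; det S = 12120/2257
solve [mL_A; mL_B] = S·[w00; w01] and [mR_A; mR_B] = S·[w10; w11]:
  w00 = 1, w01 = -1, w10 = 1, w11 = 1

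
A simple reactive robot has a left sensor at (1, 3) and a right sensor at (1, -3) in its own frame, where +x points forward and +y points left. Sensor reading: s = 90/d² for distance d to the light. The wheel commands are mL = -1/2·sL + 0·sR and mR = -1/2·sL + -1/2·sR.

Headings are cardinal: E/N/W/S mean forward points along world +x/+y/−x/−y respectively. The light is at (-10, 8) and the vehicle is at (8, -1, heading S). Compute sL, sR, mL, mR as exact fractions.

left sensor world pos  = (11, -2); dL² = 541
right sensor world pos = (5, -2); dR² = 325
sL = 90/541 = 90/541
sR = 90/325 = 18/65
mL = -1/2·sL + 0·sR = -45/541
mR = -1/2·sL + -1/2·sR = -7794/35165

90/541 18/65 -45/541 -7794/35165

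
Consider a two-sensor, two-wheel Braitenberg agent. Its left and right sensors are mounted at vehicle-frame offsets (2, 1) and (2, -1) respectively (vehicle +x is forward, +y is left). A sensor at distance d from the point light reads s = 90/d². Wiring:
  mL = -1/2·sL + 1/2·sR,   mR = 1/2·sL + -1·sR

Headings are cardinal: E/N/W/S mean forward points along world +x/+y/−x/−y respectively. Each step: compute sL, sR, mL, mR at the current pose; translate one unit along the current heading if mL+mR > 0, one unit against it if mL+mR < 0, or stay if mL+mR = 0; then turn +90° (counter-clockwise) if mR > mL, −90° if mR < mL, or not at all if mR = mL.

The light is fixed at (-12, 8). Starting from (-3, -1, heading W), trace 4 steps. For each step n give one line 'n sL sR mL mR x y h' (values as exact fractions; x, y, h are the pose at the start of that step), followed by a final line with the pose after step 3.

0 90/149 90/113 1620/16837 -8325/16837 -3 -1 W
1 9/13 9/17 -18/221 -81/442 -2 -1 N
2 2/5 18/53 -8/265 -37/265 -2 -2 E
3 45/122 45/104 405/12688 -1575/6344 -3 -2 S
final -3 -1 W

n=0: pose=(-3,-1,W); sL=90/149, sR=90/113; mL=1620/16837, mR=-8325/16837; mL+mR=-45/113 → advance -1; mR−mL=-9945/16837 → turn -1·90°
n=1: pose=(-2,-1,N); sL=9/13, sR=9/17; mL=-18/221, mR=-81/442; mL+mR=-9/34 → advance -1; mR−mL=-45/442 → turn -1·90°
n=2: pose=(-2,-2,E); sL=2/5, sR=18/53; mL=-8/265, mR=-37/265; mL+mR=-9/53 → advance -1; mR−mL=-29/265 → turn -1·90°
n=3: pose=(-3,-2,S); sL=45/122, sR=45/104; mL=405/12688, mR=-1575/6344; mL+mR=-45/208 → advance -1; mR−mL=-3555/12688 → turn -1·90°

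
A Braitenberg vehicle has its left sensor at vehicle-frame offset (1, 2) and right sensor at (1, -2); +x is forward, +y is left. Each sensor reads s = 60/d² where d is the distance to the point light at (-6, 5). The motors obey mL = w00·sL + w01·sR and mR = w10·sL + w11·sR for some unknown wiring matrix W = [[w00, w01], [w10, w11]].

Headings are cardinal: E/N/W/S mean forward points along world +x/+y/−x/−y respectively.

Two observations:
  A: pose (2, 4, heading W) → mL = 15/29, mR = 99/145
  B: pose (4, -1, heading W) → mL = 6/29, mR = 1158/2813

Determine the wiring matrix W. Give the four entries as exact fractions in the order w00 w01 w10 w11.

1/2 0 -1/2 1

obs A: pose=(2,4,W) → sL=30/29, sR=6/5, mL=15/29, mR=99/145
obs B: pose=(4,-1,W) → sL=12/29, sR=60/97, mL=6/29, mR=1158/2813
sensor matrix S = [[30/29, 6/5], [12/29, 60/97]]; det S = 2016/14065
solve [mL_A; mL_B] = S·[w00; w01] and [mR_A; mR_B] = S·[w10; w11]:
  w00 = 1/2, w01 = 0, w10 = -1/2, w11 = 1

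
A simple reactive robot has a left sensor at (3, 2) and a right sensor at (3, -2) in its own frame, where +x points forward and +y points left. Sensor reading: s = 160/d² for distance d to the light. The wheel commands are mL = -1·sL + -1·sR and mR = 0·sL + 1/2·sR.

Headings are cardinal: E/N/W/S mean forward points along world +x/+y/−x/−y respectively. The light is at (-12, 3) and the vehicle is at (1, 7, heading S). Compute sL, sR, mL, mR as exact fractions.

left sensor world pos  = (3, 4); dL² = 226
right sensor world pos = (-1, 4); dR² = 122
sL = 160/226 = 80/113
sR = 160/122 = 80/61
mL = -1·sL + -1·sR = -13920/6893
mR = 0·sL + 1/2·sR = 40/61

80/113 80/61 -13920/6893 40/61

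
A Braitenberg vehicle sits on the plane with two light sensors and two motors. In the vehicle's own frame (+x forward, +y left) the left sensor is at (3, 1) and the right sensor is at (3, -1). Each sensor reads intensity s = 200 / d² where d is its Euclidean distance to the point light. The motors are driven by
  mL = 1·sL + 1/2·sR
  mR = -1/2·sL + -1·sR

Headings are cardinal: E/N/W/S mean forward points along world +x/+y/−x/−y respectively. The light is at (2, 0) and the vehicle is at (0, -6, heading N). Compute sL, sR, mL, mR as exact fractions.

left sensor world pos  = (-1, -3); dL² = 18
right sensor world pos = (1, -3); dR² = 10
sL = 200/18 = 100/9
sR = 200/10 = 20
mL = 1·sL + 1/2·sR = 190/9
mR = -1/2·sL + -1·sR = -230/9

100/9 20 190/9 -230/9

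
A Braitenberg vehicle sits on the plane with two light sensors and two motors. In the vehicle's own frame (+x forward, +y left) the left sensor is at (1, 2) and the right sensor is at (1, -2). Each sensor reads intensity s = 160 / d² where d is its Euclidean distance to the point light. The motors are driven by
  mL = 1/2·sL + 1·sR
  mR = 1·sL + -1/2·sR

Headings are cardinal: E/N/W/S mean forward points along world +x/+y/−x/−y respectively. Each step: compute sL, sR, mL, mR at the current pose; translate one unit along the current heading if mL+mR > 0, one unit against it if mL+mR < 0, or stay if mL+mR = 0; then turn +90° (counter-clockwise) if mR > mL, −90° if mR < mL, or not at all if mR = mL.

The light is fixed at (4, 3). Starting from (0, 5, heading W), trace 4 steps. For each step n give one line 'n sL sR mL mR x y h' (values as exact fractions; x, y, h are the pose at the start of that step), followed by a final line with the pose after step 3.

0 32/5 160/41 1456/205 912/205 0 5 W
1 80/29 80/9 2680/261 -440/261 -1 5 N
2 160/41 160/17 7920/697 -560/697 -1 6 E
3 20 4 14 18 0 6 S
final 0 5 E

n=0: pose=(0,5,W); sL=32/5, sR=160/41; mL=1456/205, mR=912/205; mL+mR=2368/205 → advance +1; mR−mL=-544/205 → turn -1·90°
n=1: pose=(-1,5,N); sL=80/29, sR=80/9; mL=2680/261, mR=-440/261; mL+mR=2240/261 → advance +1; mR−mL=-1040/87 → turn -1·90°
n=2: pose=(-1,6,E); sL=160/41, sR=160/17; mL=7920/697, mR=-560/697; mL+mR=7360/697 → advance +1; mR−mL=-8480/697 → turn -1·90°
n=3: pose=(0,6,S); sL=20, sR=4; mL=14, mR=18; mL+mR=32 → advance +1; mR−mL=4 → turn +1·90°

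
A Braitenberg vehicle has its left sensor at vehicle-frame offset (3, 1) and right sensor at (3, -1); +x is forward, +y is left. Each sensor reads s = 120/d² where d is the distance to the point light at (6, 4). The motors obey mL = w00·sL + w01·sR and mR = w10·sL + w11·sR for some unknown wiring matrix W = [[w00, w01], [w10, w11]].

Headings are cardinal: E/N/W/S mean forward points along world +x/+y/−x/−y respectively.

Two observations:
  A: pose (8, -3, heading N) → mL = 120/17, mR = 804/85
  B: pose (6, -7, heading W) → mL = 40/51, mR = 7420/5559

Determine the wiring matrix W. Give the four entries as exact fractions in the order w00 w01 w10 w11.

1 0 1 1/2

obs A: pose=(8,-3,N) → sL=120/17, sR=24/5, mL=120/17, mR=804/85
obs B: pose=(6,-7,W) → sL=40/51, sR=120/109, mL=40/51, mR=7420/5559
sensor matrix S = [[120/17, 24/5], [40/51, 120/109]]; det S = 7424/1853
solve [mL_A; mL_B] = S·[w00; w01] and [mR_A; mR_B] = S·[w10; w11]:
  w00 = 1, w01 = 0, w10 = 1, w11 = 1/2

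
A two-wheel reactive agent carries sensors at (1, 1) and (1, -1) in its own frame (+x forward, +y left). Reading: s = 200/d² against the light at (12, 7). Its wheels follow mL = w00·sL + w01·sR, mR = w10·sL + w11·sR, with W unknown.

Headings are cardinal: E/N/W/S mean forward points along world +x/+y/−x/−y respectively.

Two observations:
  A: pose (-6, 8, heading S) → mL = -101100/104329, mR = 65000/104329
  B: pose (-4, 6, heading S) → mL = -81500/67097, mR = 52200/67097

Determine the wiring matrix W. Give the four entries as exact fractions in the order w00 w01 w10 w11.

obs A: pose=(-6,8,S) → sL=200/289, sR=200/361, mL=-101100/104329, mR=65000/104329
obs B: pose=(-4,6,S) → sL=200/229, sR=200/293, mL=-81500/67097, mR=52200/67097
sensor matrix S = [[200/289, 200/361], [200/229, 200/293]]; det S = -80320000/7000162913
solve [mL_A; mL_B] = S·[w00; w01] and [mR_A; mR_B] = S·[w10; w11]:
  w00 = -1, w01 = -1/2, w10 = 1/2, w11 = 1/2

-1 -1/2 1/2 1/2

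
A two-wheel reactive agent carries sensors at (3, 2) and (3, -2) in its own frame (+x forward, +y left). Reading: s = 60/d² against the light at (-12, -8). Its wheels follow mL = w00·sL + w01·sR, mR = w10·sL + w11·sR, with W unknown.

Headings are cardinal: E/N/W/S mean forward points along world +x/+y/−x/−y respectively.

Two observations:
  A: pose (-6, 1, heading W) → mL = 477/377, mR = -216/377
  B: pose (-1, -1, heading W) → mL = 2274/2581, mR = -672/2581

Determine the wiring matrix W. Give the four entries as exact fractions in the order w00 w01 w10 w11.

1 1/2 -1 1

obs A: pose=(-6,1,W) → sL=30/29, sR=6/13, mL=477/377, mR=-216/377
obs B: pose=(-1,-1,W) → sL=60/89, sR=12/29, mL=2274/2581, mR=-672/2581
sensor matrix S = [[30/29, 6/13], [60/89, 12/29]]; det S = 113760/973037
solve [mL_A; mL_B] = S·[w00; w01] and [mR_A; mR_B] = S·[w10; w11]:
  w00 = 1, w01 = 1/2, w10 = -1, w11 = 1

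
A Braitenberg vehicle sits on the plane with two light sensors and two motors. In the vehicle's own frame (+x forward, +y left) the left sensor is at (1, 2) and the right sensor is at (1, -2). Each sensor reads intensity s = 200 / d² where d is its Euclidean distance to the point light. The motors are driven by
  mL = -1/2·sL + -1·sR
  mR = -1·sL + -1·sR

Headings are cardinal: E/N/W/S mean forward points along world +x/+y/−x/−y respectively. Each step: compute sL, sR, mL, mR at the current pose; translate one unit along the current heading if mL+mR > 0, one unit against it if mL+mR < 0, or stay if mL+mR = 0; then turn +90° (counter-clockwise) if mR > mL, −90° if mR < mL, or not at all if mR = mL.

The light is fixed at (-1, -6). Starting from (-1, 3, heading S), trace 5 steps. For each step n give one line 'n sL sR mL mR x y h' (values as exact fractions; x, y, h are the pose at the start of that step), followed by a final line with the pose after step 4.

n=0: pose=(-1,3,S); sL=50/17, sR=50/17; mL=-75/17, mR=-100/17; mL+mR=-175/17 → advance -1; mR−mL=-25/17 → turn -1·90°
n=1: pose=(-1,4,W); sL=40/13, sR=40/29; mL=-1100/377, mR=-1680/377; mL+mR=-2780/377 → advance -1; mR−mL=-20/13 → turn -1·90°
n=2: pose=(0,4,N); sL=100/61, sR=20/13; mL=-1870/793, mR=-2520/793; mL+mR=-4390/793 → advance -1; mR−mL=-50/61 → turn -1·90°
n=3: pose=(0,3,E); sL=8/5, sR=200/53; mL=-1212/265, mR=-1424/265; mL+mR=-2636/265 → advance -1; mR−mL=-4/5 → turn -1·90°
n=4: pose=(-1,3,S); sL=50/17, sR=50/17; mL=-75/17, mR=-100/17; mL+mR=-175/17 → advance -1; mR−mL=-25/17 → turn -1·90°

0 50/17 50/17 -75/17 -100/17 -1 3 S
1 40/13 40/29 -1100/377 -1680/377 -1 4 W
2 100/61 20/13 -1870/793 -2520/793 0 4 N
3 8/5 200/53 -1212/265 -1424/265 0 3 E
4 50/17 50/17 -75/17 -100/17 -1 3 S
final -1 4 W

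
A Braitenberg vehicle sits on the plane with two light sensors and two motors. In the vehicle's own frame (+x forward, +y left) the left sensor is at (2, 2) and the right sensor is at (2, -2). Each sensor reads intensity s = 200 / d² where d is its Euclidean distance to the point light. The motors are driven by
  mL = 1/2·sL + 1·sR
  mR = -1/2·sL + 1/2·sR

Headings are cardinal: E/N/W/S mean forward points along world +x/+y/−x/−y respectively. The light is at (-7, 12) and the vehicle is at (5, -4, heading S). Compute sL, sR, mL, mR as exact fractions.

5/13 25/53 915/1378 30/689

left sensor world pos  = (7, -6); dL² = 520
right sensor world pos = (3, -6); dR² = 424
sL = 200/520 = 5/13
sR = 200/424 = 25/53
mL = 1/2·sL + 1·sR = 915/1378
mR = -1/2·sL + 1/2·sR = 30/689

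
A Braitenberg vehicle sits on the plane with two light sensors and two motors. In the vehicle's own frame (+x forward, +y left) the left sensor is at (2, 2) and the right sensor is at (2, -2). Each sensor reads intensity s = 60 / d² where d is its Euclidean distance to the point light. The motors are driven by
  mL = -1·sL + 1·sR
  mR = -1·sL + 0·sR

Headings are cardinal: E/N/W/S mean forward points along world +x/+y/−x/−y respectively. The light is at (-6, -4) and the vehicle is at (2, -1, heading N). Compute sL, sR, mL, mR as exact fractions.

60/61 12/25 -768/1525 -60/61

left sensor world pos  = (0, 1); dL² = 61
right sensor world pos = (4, 1); dR² = 125
sL = 60/61 = 60/61
sR = 60/125 = 12/25
mL = -1·sL + 1·sR = -768/1525
mR = -1·sL + 0·sR = -60/61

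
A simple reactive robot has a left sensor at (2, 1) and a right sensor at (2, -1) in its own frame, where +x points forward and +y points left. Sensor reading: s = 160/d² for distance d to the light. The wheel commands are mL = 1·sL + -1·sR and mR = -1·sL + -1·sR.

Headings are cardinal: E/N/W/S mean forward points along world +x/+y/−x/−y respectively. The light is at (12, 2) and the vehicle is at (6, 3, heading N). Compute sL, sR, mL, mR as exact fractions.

80/29 80/17 -960/493 -3680/493

left sensor world pos  = (5, 5); dL² = 58
right sensor world pos = (7, 5); dR² = 34
sL = 160/58 = 80/29
sR = 160/34 = 80/17
mL = 1·sL + -1·sR = -960/493
mR = -1·sL + -1·sR = -3680/493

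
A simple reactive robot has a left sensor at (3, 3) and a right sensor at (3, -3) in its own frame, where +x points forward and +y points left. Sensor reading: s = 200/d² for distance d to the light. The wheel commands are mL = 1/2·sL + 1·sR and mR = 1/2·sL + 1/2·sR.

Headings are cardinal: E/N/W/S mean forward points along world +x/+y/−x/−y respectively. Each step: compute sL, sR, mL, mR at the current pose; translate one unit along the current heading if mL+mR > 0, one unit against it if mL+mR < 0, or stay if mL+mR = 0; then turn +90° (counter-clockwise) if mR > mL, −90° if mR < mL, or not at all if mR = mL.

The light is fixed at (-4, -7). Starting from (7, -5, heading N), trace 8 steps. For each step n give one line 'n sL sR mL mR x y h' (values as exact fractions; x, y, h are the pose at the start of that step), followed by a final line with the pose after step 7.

n=0: pose=(7,-5,N); sL=200/89, sR=200/221; mL=39900/19669, mR=31000/19669; mL+mR=70900/19669 → advance +1; mR−mL=-100/221 → turn -1·90°
n=1: pose=(7,-4,E); sL=25/29, sR=50/49; mL=4125/2842, mR=2675/2842; mL+mR=3400/1421 → advance +1; mR−mL=-25/49 → turn -1·90°
n=2: pose=(8,-4,S); sL=8/9, sR=200/81; mL=236/81, mR=136/81; mL+mR=124/27 → advance +1; mR−mL=-100/81 → turn -1·90°
n=3: pose=(8,-5,W); sL=100/41, sR=100/53; mL=6750/2173, mR=4700/2173; mL+mR=11450/2173 → advance +1; mR−mL=-50/53 → turn -1·90°
n=4: pose=(7,-5,N); sL=200/89, sR=200/221; mL=39900/19669, mR=31000/19669; mL+mR=70900/19669 → advance +1; mR−mL=-100/221 → turn -1·90°
n=5: pose=(7,-4,E); sL=25/29, sR=50/49; mL=4125/2842, mR=2675/2842; mL+mR=3400/1421 → advance +1; mR−mL=-25/49 → turn -1·90°
n=6: pose=(8,-4,S); sL=8/9, sR=200/81; mL=236/81, mR=136/81; mL+mR=124/27 → advance +1; mR−mL=-100/81 → turn -1·90°
n=7: pose=(8,-5,W); sL=100/41, sR=100/53; mL=6750/2173, mR=4700/2173; mL+mR=11450/2173 → advance +1; mR−mL=-50/53 → turn -1·90°

0 200/89 200/221 39900/19669 31000/19669 7 -5 N
1 25/29 50/49 4125/2842 2675/2842 7 -4 E
2 8/9 200/81 236/81 136/81 8 -4 S
3 100/41 100/53 6750/2173 4700/2173 8 -5 W
4 200/89 200/221 39900/19669 31000/19669 7 -5 N
5 25/29 50/49 4125/2842 2675/2842 7 -4 E
6 8/9 200/81 236/81 136/81 8 -4 S
7 100/41 100/53 6750/2173 4700/2173 8 -5 W
final 7 -5 N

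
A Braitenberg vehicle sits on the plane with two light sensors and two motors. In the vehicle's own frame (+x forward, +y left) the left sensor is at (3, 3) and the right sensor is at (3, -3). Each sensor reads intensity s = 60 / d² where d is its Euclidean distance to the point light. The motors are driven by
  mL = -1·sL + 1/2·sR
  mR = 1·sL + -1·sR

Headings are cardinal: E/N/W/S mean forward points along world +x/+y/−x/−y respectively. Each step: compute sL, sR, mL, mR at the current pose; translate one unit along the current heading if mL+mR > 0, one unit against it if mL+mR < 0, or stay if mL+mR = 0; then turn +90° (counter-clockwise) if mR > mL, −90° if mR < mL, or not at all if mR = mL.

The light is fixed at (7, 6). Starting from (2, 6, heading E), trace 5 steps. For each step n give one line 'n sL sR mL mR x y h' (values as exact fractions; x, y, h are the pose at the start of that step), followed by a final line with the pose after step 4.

0 60/13 60/13 -30/13 0 2 6 E
1 2/3 10/3 1 -8/3 1 6 N
2 60/13 12/5 -222/65 144/65 1 5 E
3 15/26 3 12/13 -63/26 0 5 N
4 60/17 60/41 -1950/697 1440/697 0 4 E
final -1 4 N

n=0: pose=(2,6,E); sL=60/13, sR=60/13; mL=-30/13, mR=0; mL+mR=-30/13 → advance -1; mR−mL=30/13 → turn +1·90°
n=1: pose=(1,6,N); sL=2/3, sR=10/3; mL=1, mR=-8/3; mL+mR=-5/3 → advance -1; mR−mL=-11/3 → turn -1·90°
n=2: pose=(1,5,E); sL=60/13, sR=12/5; mL=-222/65, mR=144/65; mL+mR=-6/5 → advance -1; mR−mL=366/65 → turn +1·90°
n=3: pose=(0,5,N); sL=15/26, sR=3; mL=12/13, mR=-63/26; mL+mR=-3/2 → advance -1; mR−mL=-87/26 → turn -1·90°
n=4: pose=(0,4,E); sL=60/17, sR=60/41; mL=-1950/697, mR=1440/697; mL+mR=-30/41 → advance -1; mR−mL=3390/697 → turn +1·90°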